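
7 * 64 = 448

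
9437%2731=1244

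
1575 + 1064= 2639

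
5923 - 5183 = 740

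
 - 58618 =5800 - 64418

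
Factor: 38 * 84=3192=2^3 * 3^1 * 7^1 * 19^1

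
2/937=2/937 = 0.00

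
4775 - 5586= - 811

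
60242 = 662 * 91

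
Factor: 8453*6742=2^1*79^1*107^1*3371^1=56990126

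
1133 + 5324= 6457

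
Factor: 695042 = 2^1*53^1 * 79^1*83^1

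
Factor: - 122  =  -2^1*61^1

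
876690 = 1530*573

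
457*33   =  15081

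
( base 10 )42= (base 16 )2a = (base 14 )30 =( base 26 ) 1G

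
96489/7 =13784 + 1/7 =13784.14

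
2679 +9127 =11806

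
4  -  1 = 3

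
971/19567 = 971/19567  =  0.05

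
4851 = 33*147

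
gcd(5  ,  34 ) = 1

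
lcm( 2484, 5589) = 22356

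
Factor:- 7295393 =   -  7^1*23^1 *113^1*401^1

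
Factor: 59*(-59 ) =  - 59^2 = - 3481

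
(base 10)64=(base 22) 2k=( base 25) 2E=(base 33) 1v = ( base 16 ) 40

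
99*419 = 41481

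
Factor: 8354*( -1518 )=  - 12681372 = -2^2  *  3^1*11^1*23^1*4177^1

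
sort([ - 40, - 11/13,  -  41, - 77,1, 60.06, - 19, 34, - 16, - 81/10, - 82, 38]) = [- 82, - 77, - 41, - 40,  -  19, - 16,  -  81/10 ,-11/13,1, 34, 38, 60.06]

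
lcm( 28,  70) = 140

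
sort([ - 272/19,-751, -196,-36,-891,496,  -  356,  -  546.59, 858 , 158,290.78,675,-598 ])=[ - 891, - 751,- 598,-546.59,  -  356, - 196,-36,-272/19,158,290.78,496,675,858] 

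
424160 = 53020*8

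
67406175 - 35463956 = 31942219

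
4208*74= 311392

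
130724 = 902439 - 771715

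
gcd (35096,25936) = 8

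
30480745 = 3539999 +26940746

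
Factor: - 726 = - 2^1*3^1 * 11^2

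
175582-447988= - 272406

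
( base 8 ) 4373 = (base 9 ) 3134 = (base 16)8fb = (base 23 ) 47M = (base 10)2299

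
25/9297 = 25/9297 = 0.00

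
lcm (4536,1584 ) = 99792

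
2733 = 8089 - 5356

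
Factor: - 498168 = -2^3*3^2*11^1*17^1*37^1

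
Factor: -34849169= - 521^1  *66889^1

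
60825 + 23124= 83949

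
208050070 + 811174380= 1019224450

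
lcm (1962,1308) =3924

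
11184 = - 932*( - 12 )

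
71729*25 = 1793225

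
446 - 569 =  - 123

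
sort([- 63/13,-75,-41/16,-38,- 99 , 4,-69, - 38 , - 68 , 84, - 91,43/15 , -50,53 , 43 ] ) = [ - 99, - 91, - 75,  -  69,-68, - 50, - 38,  -  38,-63/13,  -  41/16,43/15, 4,43,53,  84] 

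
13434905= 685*19613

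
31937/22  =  31937/22  =  1451.68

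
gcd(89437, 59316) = 1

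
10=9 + 1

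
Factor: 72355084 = 2^2*83^1*217937^1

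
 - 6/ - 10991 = 6/10991 = 0.00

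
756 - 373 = 383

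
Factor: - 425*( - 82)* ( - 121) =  - 4216850   =  - 2^1*5^2*11^2*17^1*41^1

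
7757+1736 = 9493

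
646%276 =94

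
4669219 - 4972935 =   -  303716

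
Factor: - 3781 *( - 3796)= 14352676=2^2*13^1*19^1 * 73^1*199^1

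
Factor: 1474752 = 2^6*3^1*7681^1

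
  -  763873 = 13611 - 777484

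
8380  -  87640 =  - 79260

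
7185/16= 449  +  1/16 = 449.06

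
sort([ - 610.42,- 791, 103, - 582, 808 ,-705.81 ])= [ -791, - 705.81,  -  610.42, - 582, 103, 808] 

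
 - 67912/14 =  - 33956/7 = - 4850.86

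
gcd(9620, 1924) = 1924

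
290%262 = 28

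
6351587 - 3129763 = 3221824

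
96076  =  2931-  -  93145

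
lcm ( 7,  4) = 28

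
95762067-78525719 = 17236348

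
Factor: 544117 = 7^1*77731^1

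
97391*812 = 79081492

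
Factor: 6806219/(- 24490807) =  - 7^1*11^(-1)*47^( - 1)*127^(-1)*373^(-1)*653^1*1489^1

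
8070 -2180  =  5890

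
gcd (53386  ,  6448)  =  2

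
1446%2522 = 1446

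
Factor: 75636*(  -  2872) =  - 2^5*3^2 * 11^1*191^1 * 359^1 = - 217226592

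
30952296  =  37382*828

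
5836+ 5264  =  11100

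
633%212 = 209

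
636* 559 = 355524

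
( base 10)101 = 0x65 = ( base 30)3b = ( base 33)32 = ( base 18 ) 5B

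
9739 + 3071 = 12810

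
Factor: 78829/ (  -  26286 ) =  - 2^ (  -  1 )*3^( - 1) * 13^( - 1 )*17^1*337^(- 1)*4637^1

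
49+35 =84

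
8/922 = 4/461 = 0.01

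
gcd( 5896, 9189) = 1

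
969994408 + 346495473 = 1316489881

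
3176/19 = 167 + 3/19 = 167.16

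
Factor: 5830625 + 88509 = 5919134 = 2^1*13^1*97^1*2347^1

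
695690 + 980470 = 1676160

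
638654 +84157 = 722811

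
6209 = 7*887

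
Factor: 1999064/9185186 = 2^2 * 17^1*14699^1*4592593^( - 1) = 999532/4592593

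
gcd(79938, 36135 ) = 9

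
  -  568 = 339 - 907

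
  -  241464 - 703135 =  - 944599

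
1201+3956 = 5157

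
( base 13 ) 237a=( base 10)5002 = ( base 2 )1001110001010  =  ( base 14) 1b74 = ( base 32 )4SA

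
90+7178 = 7268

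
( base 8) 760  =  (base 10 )496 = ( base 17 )1c3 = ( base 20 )14G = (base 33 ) f1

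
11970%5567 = 836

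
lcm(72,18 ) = 72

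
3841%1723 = 395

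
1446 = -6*( - 241)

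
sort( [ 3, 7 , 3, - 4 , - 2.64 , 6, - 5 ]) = [ - 5, - 4, -2.64 , 3, 3, 6,  7 ] 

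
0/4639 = 0 = 0.00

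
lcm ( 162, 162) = 162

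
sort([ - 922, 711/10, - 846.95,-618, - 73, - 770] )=[ - 922, - 846.95, - 770, - 618, - 73, 711/10 ] 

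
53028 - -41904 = 94932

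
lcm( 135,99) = 1485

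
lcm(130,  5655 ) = 11310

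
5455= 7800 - 2345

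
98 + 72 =170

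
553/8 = 69 + 1/8 =69.12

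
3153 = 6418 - 3265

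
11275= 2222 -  - 9053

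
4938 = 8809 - 3871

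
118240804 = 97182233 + 21058571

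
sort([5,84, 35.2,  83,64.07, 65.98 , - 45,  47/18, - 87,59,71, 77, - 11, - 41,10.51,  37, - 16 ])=[-87, - 45 , - 41, - 16,-11,47/18, 5, 10.51 , 35.2, 37,59, 64.07, 65.98,71,77,  83,84]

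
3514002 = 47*74766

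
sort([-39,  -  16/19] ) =[-39, - 16/19 ] 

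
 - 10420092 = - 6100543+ - 4319549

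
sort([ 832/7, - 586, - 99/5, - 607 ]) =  [ - 607, - 586, - 99/5 , 832/7 ] 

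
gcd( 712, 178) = 178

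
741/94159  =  57/7243 = 0.01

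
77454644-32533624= 44921020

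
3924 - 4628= -704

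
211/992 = 211/992= 0.21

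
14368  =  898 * 16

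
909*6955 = 6322095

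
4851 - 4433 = 418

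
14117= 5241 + 8876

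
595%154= 133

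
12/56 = 3/14 = 0.21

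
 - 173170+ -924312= - 1097482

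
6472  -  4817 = 1655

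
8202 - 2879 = 5323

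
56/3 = 18+2/3 = 18.67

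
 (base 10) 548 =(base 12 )398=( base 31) hl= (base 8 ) 1044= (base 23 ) 10J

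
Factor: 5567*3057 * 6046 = 2^1*3^1*19^1*293^1 * 1019^1*3023^1 = 102892756674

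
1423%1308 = 115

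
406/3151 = 406/3151 = 0.13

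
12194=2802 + 9392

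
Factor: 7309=7309^1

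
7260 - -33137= 40397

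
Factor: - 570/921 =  - 190/307  =  - 2^1*5^1*19^1*307^( - 1)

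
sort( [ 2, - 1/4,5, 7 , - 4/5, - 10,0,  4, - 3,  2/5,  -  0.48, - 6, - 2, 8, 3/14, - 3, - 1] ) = [-10,-6, - 3, - 3, - 2, - 1,-4/5, - 0.48, - 1/4,0, 3/14,2/5, 2,4, 5 , 7,8 ]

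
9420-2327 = 7093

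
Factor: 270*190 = 51300 = 2^2*3^3*5^2*19^1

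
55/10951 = 55/10951 = 0.01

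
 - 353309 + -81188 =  - 434497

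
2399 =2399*1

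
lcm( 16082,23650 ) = 402050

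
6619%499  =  132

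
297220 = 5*59444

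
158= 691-533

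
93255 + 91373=184628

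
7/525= 1/75= 0.01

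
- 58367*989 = -57724963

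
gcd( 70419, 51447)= 3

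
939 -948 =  - 9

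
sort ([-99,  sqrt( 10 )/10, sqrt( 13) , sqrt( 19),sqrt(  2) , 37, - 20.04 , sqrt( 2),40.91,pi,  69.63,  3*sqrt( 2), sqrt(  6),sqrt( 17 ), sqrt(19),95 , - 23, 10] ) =[ - 99,-23,-20.04,  sqrt( 10)/10,sqrt( 2) , sqrt( 2 ), sqrt( 6 ),  pi,sqrt (13), sqrt( 17 ), 3*sqrt( 2), sqrt (19), sqrt (19 ),10, 37,  40.91 , 69.63 , 95]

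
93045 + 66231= 159276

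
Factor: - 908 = -2^2*227^1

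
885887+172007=1057894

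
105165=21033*5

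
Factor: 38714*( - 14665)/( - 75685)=113548162/15137   =  2^1*7^1*13^1*419^1*1489^1*15137^(-1 )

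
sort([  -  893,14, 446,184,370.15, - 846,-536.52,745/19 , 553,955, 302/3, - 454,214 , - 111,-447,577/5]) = [ - 893, - 846, - 536.52, - 454,-447, - 111, 14 , 745/19,302/3, 577/5,184,214,370.15, 446,553, 955 ]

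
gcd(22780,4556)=4556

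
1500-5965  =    -  4465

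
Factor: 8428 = 2^2*7^2 * 43^1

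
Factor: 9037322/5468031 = 2^1*3^ ( - 2)*7^1*283^1*751^ ( - 1)*809^( - 1)*2281^1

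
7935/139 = 57 + 12/139 = 57.09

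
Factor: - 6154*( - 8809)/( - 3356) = -27105293/1678 = - 2^ ( - 1)*17^1*23^1*181^1 * 383^1*839^( - 1 ) 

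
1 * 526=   526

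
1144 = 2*572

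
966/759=14/11 = 1.27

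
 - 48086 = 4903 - 52989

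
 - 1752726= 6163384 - 7916110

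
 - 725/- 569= 725/569 = 1.27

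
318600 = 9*35400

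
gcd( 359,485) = 1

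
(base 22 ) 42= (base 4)1122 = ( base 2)1011010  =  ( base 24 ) 3I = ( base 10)90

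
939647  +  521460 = 1461107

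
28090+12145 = 40235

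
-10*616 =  - 6160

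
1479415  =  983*1505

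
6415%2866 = 683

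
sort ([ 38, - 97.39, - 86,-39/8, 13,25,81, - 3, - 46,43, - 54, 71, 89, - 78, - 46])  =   [ - 97.39, - 86, - 78, - 54,-46 ,-46,-39/8, - 3, 13, 25, 38, 43, 71,81, 89] 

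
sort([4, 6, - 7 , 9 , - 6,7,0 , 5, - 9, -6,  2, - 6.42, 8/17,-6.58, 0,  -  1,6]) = [ - 9, - 7, - 6.58, - 6.42, - 6, - 6,-1,0,0, 8/17,2, 4, 5,6,6,  7,9] 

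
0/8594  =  0=0.00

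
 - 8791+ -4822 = - 13613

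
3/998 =3/998= 0.00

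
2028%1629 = 399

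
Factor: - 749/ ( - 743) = 7^1 * 107^1 * 743^( - 1 ) 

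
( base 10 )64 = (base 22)2k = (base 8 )100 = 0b1000000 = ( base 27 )2A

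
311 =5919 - 5608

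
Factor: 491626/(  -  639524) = -2^( - 1 )*61^(- 1 ) * 401^1*613^1 * 2621^( -1) = -245813/319762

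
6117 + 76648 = 82765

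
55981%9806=6951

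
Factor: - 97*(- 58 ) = 5626 = 2^1*29^1 * 97^1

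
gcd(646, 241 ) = 1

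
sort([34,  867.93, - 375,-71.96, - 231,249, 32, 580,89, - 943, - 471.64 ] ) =[  -  943,-471.64, - 375, - 231,-71.96,32, 34,89,249 , 580 , 867.93] 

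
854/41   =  854/41 = 20.83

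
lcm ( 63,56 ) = 504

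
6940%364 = 24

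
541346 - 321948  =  219398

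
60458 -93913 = - 33455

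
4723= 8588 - 3865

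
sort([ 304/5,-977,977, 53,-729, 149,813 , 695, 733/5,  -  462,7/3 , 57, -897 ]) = [-977,-897, - 729, - 462,7/3,53 , 57, 304/5, 733/5 , 149,  695, 813, 977] 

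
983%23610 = 983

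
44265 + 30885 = 75150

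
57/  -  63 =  - 1 + 2/21 = -0.90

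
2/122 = 1/61= 0.02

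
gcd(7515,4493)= 1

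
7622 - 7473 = 149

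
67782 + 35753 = 103535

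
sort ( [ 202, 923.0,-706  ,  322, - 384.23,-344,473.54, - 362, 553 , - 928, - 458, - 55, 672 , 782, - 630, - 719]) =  [ - 928, - 719, - 706, - 630,  -  458,- 384.23, - 362,-344, - 55,  202,322,473.54,  553, 672, 782 , 923.0] 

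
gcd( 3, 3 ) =3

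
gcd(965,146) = 1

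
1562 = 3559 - 1997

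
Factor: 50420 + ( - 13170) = 37250 = 2^1*5^3 * 149^1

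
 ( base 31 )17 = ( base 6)102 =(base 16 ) 26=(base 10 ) 38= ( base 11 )35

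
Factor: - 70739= - 127^1 * 557^1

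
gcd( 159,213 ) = 3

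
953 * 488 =465064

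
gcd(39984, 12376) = 952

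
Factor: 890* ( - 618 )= - 550020 =- 2^2 * 3^1 *5^1 * 89^1 * 103^1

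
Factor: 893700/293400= 993/326=2^(-1 ) * 3^1*163^(  -  1)*331^1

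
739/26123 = 739/26123 = 0.03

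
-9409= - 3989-5420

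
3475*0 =0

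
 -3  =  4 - 7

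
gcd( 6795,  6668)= 1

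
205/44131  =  205/44131 = 0.00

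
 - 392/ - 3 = 130  +  2/3 = 130.67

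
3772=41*92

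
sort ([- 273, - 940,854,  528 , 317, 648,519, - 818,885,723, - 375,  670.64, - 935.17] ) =[  -  940,-935.17, - 818, - 375, - 273,317 , 519, 528,648,670.64,723,854,885]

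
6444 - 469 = 5975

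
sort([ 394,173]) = [ 173, 394]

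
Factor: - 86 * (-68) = 5848 = 2^3*17^1 * 43^1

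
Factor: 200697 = 3^1*7^1*19^1*503^1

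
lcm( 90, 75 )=450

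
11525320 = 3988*2890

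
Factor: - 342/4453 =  - 2^1*3^2* 19^1*61^( - 1 ) * 73^(- 1 ) 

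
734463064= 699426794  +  35036270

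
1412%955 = 457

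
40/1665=8/333 = 0.02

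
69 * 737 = 50853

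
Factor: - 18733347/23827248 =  - 2081483/2647472 = - 2^(  -  4 )*337^(  -  1)*491^( - 1)*2081483^1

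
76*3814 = 289864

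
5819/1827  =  3 + 338/1827 = 3.19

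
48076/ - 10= - 4808 + 2/5 = - 4807.60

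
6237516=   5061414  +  1176102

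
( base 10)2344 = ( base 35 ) 1VY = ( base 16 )928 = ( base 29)2mo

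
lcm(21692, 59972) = 1019524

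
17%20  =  17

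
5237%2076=1085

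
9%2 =1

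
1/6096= 1/6096 = 0.00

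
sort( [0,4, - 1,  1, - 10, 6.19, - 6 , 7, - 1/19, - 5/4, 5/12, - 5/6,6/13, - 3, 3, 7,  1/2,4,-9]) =[ - 10, - 9, - 6 ,-3 , - 5/4, - 1,- 5/6, - 1/19 , 0,  5/12,  6/13,  1/2, 1,3, 4,  4,6.19,7,  7 ] 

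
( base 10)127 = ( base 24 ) 57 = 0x7f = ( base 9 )151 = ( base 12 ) A7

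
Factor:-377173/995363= - 377173^1 * 995363^( - 1) 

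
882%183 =150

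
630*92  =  57960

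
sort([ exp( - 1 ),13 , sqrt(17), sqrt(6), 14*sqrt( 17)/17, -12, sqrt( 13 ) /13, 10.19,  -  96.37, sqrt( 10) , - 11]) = [ - 96.37, - 12,-11 , sqrt( 13)/13, exp(-1),sqrt(6),sqrt ( 10),14  *  sqrt(17) /17,sqrt (17),10.19, 13 ]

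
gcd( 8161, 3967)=1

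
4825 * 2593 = 12511225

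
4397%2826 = 1571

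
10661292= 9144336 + 1516956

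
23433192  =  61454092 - 38020900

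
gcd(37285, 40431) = 1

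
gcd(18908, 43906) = 58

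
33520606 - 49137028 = -15616422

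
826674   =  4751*174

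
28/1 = 28 = 28.00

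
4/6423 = 4/6423 = 0.00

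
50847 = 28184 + 22663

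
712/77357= 712/77357 = 0.01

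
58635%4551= 4023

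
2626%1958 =668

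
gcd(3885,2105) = 5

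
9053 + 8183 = 17236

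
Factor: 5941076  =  2^2 * 1485269^1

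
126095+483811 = 609906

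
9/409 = 9/409=0.02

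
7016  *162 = 1136592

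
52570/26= 26285/13 = 2021.92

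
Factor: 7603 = 7603^1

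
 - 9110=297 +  - 9407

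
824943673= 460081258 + 364862415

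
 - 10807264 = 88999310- 99806574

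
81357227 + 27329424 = 108686651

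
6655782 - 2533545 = 4122237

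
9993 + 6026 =16019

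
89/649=89/649= 0.14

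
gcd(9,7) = 1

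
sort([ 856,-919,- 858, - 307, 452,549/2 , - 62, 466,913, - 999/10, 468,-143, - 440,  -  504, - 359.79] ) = [- 919,  -  858, - 504 ,  -  440 ,  -  359.79, -307 , - 143,-999/10 ,  -  62,549/2, 452, 466,468,856 , 913] 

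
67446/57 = 1183 + 5/19 = 1183.26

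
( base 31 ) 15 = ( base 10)36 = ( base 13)2a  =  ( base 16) 24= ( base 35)11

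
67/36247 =1/541=0.00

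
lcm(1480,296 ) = 1480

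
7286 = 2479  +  4807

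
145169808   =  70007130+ 75162678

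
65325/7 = 65325/7 = 9332.14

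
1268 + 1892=3160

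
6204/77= 80 + 4/7 = 80.57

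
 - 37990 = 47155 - 85145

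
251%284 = 251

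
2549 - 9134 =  - 6585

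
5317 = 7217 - 1900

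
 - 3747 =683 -4430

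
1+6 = 7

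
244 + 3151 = 3395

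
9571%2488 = 2107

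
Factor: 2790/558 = 5^1 = 5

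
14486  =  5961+8525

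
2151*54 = 116154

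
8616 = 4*2154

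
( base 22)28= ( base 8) 64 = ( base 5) 202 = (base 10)52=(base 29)1n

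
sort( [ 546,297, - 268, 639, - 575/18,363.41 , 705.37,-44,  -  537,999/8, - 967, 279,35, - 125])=[ - 967, - 537,-268, - 125, - 44,  -  575/18, 35,999/8, 279,297,363.41,546,639, 705.37]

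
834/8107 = 834/8107 = 0.10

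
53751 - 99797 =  - 46046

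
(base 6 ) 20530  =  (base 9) 3740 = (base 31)2S0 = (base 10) 2790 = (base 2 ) 101011100110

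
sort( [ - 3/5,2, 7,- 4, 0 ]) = [-4,-3/5,0 , 2, 7 ] 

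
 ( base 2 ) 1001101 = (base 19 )41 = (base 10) 77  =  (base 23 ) 38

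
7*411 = 2877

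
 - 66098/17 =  - 66098/17  =  -  3888.12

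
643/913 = 643/913 = 0.70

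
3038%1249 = 540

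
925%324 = 277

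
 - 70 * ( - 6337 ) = 443590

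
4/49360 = 1/12340 = 0.00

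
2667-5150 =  - 2483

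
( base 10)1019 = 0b1111111011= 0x3fb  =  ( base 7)2654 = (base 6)4415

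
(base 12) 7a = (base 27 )3D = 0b1011110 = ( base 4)1132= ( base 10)94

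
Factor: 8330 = 2^1*5^1*7^2*17^1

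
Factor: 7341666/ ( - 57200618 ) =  - 3^1*53^1*59^( - 1)*23087^1*484751^( - 1) = - 3670833/28600309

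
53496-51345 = 2151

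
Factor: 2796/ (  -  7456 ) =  -3/8= - 2^( - 3 )*3^1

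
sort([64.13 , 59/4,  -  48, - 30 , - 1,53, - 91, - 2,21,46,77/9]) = [- 91, - 48, - 30, - 2, - 1 , 77/9,59/4,21,  46,53,64.13]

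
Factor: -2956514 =  -  2^1*11^2*19^1*643^1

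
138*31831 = 4392678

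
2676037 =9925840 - 7249803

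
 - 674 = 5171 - 5845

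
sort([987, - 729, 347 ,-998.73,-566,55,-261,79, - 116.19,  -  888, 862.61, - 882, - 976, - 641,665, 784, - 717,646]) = [ - 998.73, - 976, - 888, - 882,-729, - 717, -641,  -  566, - 261 , - 116.19, 55,79,347, 646, 665,784,862.61, 987]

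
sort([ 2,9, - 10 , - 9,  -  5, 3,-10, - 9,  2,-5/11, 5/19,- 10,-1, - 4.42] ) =[ - 10, - 10, - 10,  -  9, - 9, - 5, - 4.42, - 1, - 5/11, 5/19, 2,2 , 3,9]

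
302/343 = 302/343 = 0.88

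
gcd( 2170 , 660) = 10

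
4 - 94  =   - 90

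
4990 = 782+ 4208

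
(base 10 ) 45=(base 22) 21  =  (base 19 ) 27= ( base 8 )55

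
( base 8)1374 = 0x2fc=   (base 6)3312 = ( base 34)mg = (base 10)764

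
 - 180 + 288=108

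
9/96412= 9/96412 = 0.00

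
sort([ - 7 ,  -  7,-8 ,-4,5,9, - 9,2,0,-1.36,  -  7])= [ -9, - 8, - 7, - 7 , - 7, - 4,- 1.36 , 0, 2,5, 9 ] 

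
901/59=901/59  =  15.27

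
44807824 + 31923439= 76731263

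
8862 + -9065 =-203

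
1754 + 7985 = 9739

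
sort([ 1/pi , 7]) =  [ 1/pi,7 ]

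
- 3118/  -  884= 1559/442  =  3.53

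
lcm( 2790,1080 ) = 33480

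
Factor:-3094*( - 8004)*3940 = 2^5*3^1*5^1*7^1*13^1*17^1*23^1*29^1*197^1= 97571641440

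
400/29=400/29 = 13.79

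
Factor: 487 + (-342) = 5^1*29^1  =  145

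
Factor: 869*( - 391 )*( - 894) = 303762426 = 2^1*3^1*11^1*17^1*23^1*79^1*149^1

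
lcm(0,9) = 0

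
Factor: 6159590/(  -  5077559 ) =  - 2^1*5^1*53^( - 1)*109^1*5651^1*95803^( - 1 ) 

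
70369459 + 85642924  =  156012383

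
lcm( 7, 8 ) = 56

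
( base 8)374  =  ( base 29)8K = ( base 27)99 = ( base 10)252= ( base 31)84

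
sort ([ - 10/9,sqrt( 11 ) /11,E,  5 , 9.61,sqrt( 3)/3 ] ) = [-10/9,sqrt( 11) /11 , sqrt(3 )/3,E, 5,9.61]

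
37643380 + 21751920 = 59395300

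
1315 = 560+755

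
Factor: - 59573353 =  - 7^1*8510479^1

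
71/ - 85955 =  - 71/85955 = - 0.00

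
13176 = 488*27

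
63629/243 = 63629/243 = 261.85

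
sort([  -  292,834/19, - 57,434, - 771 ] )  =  [ - 771,  -  292, - 57, 834/19,434] 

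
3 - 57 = - 54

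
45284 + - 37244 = 8040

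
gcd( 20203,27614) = 1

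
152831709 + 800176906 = 953008615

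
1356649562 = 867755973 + 488893589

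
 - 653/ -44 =14 + 37/44 = 14.84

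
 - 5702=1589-7291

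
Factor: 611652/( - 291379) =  - 2^2*3^1 * 11^( - 1)*26489^( - 1 )*50971^1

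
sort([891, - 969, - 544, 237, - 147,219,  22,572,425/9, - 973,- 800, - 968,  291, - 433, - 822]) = [ - 973, - 969, - 968, - 822, - 800, - 544,-433, - 147 , 22, 425/9,219,237,291,572, 891]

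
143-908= - 765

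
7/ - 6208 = -1  +  6201/6208 = -0.00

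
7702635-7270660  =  431975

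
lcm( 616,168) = 1848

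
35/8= 4  +  3/8 = 4.38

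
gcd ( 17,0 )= 17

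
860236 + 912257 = 1772493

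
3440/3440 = 1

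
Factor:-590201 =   -  590201^1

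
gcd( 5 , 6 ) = 1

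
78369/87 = 900 + 23/29 = 900.79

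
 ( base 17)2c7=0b1100010101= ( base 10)789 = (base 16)315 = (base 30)Q9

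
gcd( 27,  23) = 1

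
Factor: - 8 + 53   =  45 = 3^2*5^1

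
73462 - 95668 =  -22206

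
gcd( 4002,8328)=6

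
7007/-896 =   -  1001/128 = -7.82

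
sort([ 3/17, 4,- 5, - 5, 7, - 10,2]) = [ - 10,-5 , - 5, 3/17, 2, 4,7 ] 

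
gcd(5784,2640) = 24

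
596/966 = 298/483 = 0.62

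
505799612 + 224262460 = 730062072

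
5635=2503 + 3132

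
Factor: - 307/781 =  - 11^( - 1)*71^( - 1)*307^1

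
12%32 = 12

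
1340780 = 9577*140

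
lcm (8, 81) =648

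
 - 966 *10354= - 10001964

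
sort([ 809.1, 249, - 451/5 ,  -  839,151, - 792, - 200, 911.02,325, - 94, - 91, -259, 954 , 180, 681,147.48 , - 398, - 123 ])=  [  -  839,- 792, - 398, - 259, - 200 , - 123, - 94, - 91, - 451/5, 147.48, 151,180, 249, 325,681, 809.1,911.02, 954]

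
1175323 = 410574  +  764749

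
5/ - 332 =-1  +  327/332 = - 0.02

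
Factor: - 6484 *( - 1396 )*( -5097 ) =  - 2^4 * 3^1 * 349^1* 1621^1*1699^1= - 46136331408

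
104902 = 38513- - 66389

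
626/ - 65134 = -1 + 32254/32567 = - 0.01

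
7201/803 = 7201/803  =  8.97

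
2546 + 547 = 3093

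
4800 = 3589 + 1211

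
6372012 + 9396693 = 15768705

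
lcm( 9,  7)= 63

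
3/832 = 3/832 = 0.00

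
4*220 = 880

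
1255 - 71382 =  - 70127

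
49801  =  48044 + 1757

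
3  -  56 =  - 53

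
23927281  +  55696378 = 79623659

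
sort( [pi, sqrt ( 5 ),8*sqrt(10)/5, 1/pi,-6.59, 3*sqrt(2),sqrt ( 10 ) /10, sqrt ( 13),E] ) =[-6.59,sqrt( 10)/10, 1/pi,sqrt( 5),E,pi,sqrt( 13 ),3  *sqrt( 2), 8 * sqrt( 10) /5] 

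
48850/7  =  6978 + 4/7=6978.57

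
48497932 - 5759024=42738908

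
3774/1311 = 1258/437 = 2.88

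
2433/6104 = 2433/6104   =  0.40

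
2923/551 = 2923/551= 5.30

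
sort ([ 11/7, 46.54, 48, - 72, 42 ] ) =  [-72,11/7,42, 46.54, 48]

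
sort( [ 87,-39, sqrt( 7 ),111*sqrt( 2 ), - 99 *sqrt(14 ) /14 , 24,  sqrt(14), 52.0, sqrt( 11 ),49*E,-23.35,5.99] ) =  [-39, - 99*sqrt(14)/14, - 23.35 , sqrt(7 ),sqrt( 11 ),  sqrt(14 ) , 5.99,24,  52.0,87, 49*E  ,  111* sqrt(2 ) ] 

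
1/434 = 1/434 = 0.00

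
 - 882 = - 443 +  - 439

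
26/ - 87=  - 26/87 = - 0.30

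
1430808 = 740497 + 690311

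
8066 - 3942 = 4124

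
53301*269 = 14337969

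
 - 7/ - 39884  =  7/39884= 0.00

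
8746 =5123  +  3623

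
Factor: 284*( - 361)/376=  -  25631/94=- 2^(-1 )*19^2*47^( - 1)*71^1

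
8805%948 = 273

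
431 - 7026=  - 6595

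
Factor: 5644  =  2^2* 17^1*83^1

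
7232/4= 1808=1808.00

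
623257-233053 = 390204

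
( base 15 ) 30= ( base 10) 45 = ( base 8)55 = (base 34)1B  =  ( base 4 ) 231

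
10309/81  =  10309/81 = 127.27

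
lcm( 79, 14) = 1106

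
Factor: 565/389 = 5^1*113^1*389^( - 1) 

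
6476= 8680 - 2204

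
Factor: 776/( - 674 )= -2^2*97^1* 337^( - 1 )= - 388/337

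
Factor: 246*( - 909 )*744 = -2^4 * 3^4*31^1*41^1*101^1 = - 166368816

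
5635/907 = 5635/907 = 6.21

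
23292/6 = 3882 = 3882.00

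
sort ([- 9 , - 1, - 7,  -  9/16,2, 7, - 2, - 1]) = [ - 9, - 7, - 2, - 1, - 1, - 9/16, 2,7 ]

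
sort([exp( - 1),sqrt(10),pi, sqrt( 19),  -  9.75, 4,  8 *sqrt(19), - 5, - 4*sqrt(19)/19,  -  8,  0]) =[ - 9.75, - 8, - 5 , - 4*sqrt( 19)/19 , 0  ,  exp( - 1),pi, sqrt (10), 4 , sqrt ( 19), 8 * sqrt( 19)] 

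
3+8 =11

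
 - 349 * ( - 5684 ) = 1983716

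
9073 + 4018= 13091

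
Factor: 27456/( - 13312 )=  - 33/16 = - 2^( - 4 ) * 3^1*11^1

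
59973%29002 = 1969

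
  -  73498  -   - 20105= - 53393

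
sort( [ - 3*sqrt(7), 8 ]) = [  -  3* sqrt( 7), 8] 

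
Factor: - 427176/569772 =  - 698/931 = - 2^1*7^( - 2)*19^( - 1 )*349^1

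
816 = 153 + 663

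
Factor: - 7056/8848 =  - 63/79 = - 3^2*7^1*79^( - 1)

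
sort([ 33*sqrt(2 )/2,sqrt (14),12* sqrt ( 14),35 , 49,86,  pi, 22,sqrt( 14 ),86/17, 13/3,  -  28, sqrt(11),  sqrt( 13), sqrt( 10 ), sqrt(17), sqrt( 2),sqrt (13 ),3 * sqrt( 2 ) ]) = [ - 28,sqrt( 2),pi,sqrt( 10), sqrt (11 ) , sqrt(13),  sqrt( 13),sqrt( 14 ), sqrt (14 ),sqrt( 17),  3*sqrt (2 ),13/3,86/17,22, 33 * sqrt(2 ) /2,35, 12* sqrt(14), 49,86]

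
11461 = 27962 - 16501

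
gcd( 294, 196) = 98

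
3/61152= 1/20384=0.00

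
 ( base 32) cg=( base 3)112211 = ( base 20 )100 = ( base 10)400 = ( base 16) 190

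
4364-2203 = 2161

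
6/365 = 6/365 = 0.02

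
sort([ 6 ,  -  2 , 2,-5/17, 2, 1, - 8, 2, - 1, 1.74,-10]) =[ - 10, - 8, - 2 ,- 1,-5/17, 1, 1.74, 2,2,2,6]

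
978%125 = 103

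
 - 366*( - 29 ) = 10614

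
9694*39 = 378066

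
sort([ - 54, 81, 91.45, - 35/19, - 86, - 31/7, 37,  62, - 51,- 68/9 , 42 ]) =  [ - 86, - 54, - 51, - 68/9, - 31/7,-35/19, 37, 42  ,  62 , 81,  91.45 ]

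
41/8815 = 1/215= 0.00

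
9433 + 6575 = 16008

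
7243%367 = 270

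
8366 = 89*94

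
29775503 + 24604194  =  54379697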